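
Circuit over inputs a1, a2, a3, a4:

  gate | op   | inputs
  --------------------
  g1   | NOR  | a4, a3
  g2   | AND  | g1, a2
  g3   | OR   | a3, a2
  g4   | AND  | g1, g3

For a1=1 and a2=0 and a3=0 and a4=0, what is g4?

g1 = 0 NOR 0 = 1
g3 = 0 OR 0 = 0
g4 = 1 AND 0 = 0

0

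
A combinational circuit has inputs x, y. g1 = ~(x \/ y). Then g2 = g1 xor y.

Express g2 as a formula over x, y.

g1 = ~(x \/ y)
g2 = g1 xor y = (~(x \/ y)) xor y

(~(x \/ y)) xor y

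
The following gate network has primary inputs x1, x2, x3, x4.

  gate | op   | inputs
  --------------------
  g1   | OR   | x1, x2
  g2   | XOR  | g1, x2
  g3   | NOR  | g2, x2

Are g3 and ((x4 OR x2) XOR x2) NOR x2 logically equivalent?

No

g1 = x1 OR x2
g2 = g1 XOR x2 = (x1 OR x2) XOR x2
g3 = g2 NOR x2 = ((x1 OR x2) XOR x2) NOR x2
At x1=0, x2=0, x3=0, x4=1: circuit gives 1, formula gives 0.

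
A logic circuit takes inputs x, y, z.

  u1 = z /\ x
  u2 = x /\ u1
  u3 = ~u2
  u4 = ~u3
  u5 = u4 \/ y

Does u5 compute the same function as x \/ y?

u1 = z /\ x
u2 = x /\ u1 = x /\ (z /\ x)
u3 = ~u2 = ~(x /\ (z /\ x))
u4 = ~u3 = ~~(x /\ (z /\ x))
u5 = u4 \/ y = ~~(x /\ (z /\ x)) \/ y
At x=1, y=0, z=0: circuit gives 0, formula gives 1.

No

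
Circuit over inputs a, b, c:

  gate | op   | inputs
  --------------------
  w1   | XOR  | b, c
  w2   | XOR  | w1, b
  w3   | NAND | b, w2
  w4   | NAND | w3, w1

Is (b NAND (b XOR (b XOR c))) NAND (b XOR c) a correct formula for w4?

w1 = b XOR c
w2 = w1 XOR b = (b XOR c) XOR b
w3 = b NAND w2 = b NAND ((b XOR c) XOR b)
w4 = w3 NAND w1 = (b NAND ((b XOR c) XOR b)) NAND (b XOR c)
At a=0, b=0, c=1: circuit gives 0, formula gives 0.
At a=0, b=0, c=0: circuit gives 1, formula gives 1.
Agrees on all 8 inputs.

Yes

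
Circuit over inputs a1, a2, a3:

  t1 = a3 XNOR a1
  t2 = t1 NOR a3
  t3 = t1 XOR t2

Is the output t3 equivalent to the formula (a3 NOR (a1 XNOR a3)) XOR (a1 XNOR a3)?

t1 = a3 XNOR a1
t2 = t1 NOR a3 = (a3 XNOR a1) NOR a3
t3 = t1 XOR t2 = (a3 XNOR a1) XOR ((a3 XNOR a1) NOR a3)
At a1=0, a2=0, a3=1: circuit gives 0, formula gives 0.
At a1=0, a2=0, a3=0: circuit gives 1, formula gives 1.
Agrees on all 8 inputs.

Yes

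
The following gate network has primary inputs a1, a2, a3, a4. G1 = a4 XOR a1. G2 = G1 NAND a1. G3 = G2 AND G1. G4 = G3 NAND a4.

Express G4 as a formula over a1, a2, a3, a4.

G1 = a4 XOR a1
G2 = G1 NAND a1 = (a4 XOR a1) NAND a1
G3 = G2 AND G1 = ((a4 XOR a1) NAND a1) AND (a4 XOR a1)
G4 = G3 NAND a4 = (((a4 XOR a1) NAND a1) AND (a4 XOR a1)) NAND a4

(((a4 XOR a1) NAND a1) AND (a4 XOR a1)) NAND a4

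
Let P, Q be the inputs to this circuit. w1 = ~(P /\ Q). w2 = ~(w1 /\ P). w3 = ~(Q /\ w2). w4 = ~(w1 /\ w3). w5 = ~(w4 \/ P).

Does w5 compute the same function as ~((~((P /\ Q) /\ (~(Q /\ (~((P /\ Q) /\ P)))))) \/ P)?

w1 = ~(P /\ Q)
w2 = ~(w1 /\ P) = ~((~(P /\ Q)) /\ P)
w3 = ~(Q /\ w2) = ~(Q /\ (~((~(P /\ Q)) /\ P)))
w4 = ~(w1 /\ w3) = ~((~(P /\ Q)) /\ (~(Q /\ (~((~(P /\ Q)) /\ P)))))
w5 = ~(w4 \/ P) = ~((~((~(P /\ Q)) /\ (~(Q /\ (~((~(P /\ Q)) /\ P)))))) \/ P)
At P=0, Q=0: circuit gives 1, formula gives 0.

No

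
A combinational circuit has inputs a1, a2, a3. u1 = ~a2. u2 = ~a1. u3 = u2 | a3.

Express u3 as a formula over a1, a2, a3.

~a1 | a3

u2 = ~a1
u3 = u2 | a3 = ~a1 | a3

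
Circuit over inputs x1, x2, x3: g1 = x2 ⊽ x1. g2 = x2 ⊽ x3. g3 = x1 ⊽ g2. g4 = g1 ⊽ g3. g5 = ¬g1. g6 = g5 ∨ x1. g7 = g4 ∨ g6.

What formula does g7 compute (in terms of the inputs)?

g1 = x2 ⊽ x1
g2 = x2 ⊽ x3
g3 = x1 ⊽ g2 = x1 ⊽ (x2 ⊽ x3)
g4 = g1 ⊽ g3 = (x2 ⊽ x1) ⊽ (x1 ⊽ (x2 ⊽ x3))
g5 = ¬g1 = ¬(x2 ⊽ x1)
g6 = g5 ∨ x1 = ¬(x2 ⊽ x1) ∨ x1
g7 = g4 ∨ g6 = ((x2 ⊽ x1) ⊽ (x1 ⊽ (x2 ⊽ x3))) ∨ (¬(x2 ⊽ x1) ∨ x1)

((x2 ⊽ x1) ⊽ (x1 ⊽ (x2 ⊽ x3))) ∨ (¬(x2 ⊽ x1) ∨ x1)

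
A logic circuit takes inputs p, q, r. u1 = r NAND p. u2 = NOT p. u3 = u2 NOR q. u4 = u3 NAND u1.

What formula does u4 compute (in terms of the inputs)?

u1 = r NAND p
u2 = NOT p
u3 = u2 NOR q = NOT p NOR q
u4 = u3 NAND u1 = (NOT p NOR q) NAND (r NAND p)

(NOT p NOR q) NAND (r NAND p)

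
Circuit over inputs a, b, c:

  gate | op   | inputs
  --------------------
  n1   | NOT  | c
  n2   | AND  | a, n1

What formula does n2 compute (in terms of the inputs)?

a AND NOT c

n1 = NOT c
n2 = a AND n1 = a AND NOT c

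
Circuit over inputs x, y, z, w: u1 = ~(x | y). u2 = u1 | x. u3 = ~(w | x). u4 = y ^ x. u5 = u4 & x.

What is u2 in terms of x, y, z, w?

u1 = ~(x | y)
u2 = u1 | x = (~(x | y)) | x

(~(x | y)) | x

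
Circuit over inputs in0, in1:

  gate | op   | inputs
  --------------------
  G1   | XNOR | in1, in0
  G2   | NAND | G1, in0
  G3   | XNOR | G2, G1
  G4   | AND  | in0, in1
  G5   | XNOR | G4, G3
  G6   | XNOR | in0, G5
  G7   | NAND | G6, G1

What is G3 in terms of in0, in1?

((in1 XNOR in0) NAND in0) XNOR (in1 XNOR in0)

G1 = in1 XNOR in0
G2 = G1 NAND in0 = (in1 XNOR in0) NAND in0
G3 = G2 XNOR G1 = ((in1 XNOR in0) NAND in0) XNOR (in1 XNOR in0)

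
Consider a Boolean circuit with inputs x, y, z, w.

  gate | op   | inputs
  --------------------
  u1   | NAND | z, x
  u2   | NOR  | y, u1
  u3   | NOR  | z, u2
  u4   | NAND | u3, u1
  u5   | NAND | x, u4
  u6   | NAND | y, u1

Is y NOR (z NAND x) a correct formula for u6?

No

u1 = z NAND x
u6 = y NAND u1 = y NAND (z NAND x)
At x=0, y=0, z=0, w=0: circuit gives 1, formula gives 0.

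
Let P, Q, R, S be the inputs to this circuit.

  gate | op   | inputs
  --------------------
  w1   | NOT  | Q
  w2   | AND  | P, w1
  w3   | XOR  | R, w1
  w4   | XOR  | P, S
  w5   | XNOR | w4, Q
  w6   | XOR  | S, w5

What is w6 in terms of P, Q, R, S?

w4 = P XOR S
w5 = w4 XNOR Q = (P XOR S) XNOR Q
w6 = S XOR w5 = S XOR ((P XOR S) XNOR Q)

S XOR ((P XOR S) XNOR Q)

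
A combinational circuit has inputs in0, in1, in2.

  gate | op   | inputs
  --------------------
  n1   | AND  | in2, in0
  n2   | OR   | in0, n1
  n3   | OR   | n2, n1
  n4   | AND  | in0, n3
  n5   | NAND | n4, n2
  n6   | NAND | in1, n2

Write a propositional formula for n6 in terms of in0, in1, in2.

in1 NAND (in0 OR (in2 AND in0))

n1 = in2 AND in0
n2 = in0 OR n1 = in0 OR (in2 AND in0)
n6 = in1 NAND n2 = in1 NAND (in0 OR (in2 AND in0))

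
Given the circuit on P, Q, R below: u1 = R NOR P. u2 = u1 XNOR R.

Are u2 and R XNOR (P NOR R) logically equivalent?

Yes

u1 = R NOR P
u2 = u1 XNOR R = (R NOR P) XNOR R
At P=0, Q=0, R=0: circuit gives 0, formula gives 0.
At P=1, Q=0, R=0: circuit gives 1, formula gives 1.
Agrees on all 8 inputs.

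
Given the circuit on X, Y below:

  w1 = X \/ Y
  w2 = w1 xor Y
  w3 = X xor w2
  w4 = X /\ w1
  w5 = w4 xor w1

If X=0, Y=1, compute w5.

1

w1 = 0 \/ 1 = 1
w4 = 0 /\ 1 = 0
w5 = 0 xor 1 = 1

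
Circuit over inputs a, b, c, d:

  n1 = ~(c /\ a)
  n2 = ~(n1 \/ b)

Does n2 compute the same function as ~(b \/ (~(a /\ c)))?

n1 = ~(c /\ a)
n2 = ~(n1 \/ b) = ~((~(c /\ a)) \/ b)
At a=0, b=0, c=0, d=0: circuit gives 0, formula gives 0.
At a=1, b=0, c=1, d=0: circuit gives 1, formula gives 1.
Agrees on all 16 inputs.

Yes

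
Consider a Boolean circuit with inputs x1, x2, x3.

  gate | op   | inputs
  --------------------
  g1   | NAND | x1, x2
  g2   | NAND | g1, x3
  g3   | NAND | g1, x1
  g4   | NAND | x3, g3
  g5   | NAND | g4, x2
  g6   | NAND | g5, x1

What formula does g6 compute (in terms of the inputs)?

g1 = x1 NAND x2
g3 = g1 NAND x1 = (x1 NAND x2) NAND x1
g4 = x3 NAND g3 = x3 NAND ((x1 NAND x2) NAND x1)
g5 = g4 NAND x2 = (x3 NAND ((x1 NAND x2) NAND x1)) NAND x2
g6 = g5 NAND x1 = ((x3 NAND ((x1 NAND x2) NAND x1)) NAND x2) NAND x1

((x3 NAND ((x1 NAND x2) NAND x1)) NAND x2) NAND x1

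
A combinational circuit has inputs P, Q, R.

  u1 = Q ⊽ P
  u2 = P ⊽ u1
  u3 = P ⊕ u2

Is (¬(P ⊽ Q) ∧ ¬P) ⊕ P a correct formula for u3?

Yes

u1 = Q ⊽ P
u2 = P ⊽ u1 = P ⊽ (Q ⊽ P)
u3 = P ⊕ u2 = P ⊕ (P ⊽ (Q ⊽ P))
At P=0, Q=0, R=0: circuit gives 0, formula gives 0.
At P=0, Q=1, R=0: circuit gives 1, formula gives 1.
Agrees on all 8 inputs.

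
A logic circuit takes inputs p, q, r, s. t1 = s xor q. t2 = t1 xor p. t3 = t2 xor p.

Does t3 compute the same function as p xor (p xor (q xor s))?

t1 = s xor q
t2 = t1 xor p = (s xor q) xor p
t3 = t2 xor p = ((s xor q) xor p) xor p
At p=0, q=0, r=0, s=0: circuit gives 0, formula gives 0.
At p=0, q=0, r=0, s=1: circuit gives 1, formula gives 1.
Agrees on all 16 inputs.

Yes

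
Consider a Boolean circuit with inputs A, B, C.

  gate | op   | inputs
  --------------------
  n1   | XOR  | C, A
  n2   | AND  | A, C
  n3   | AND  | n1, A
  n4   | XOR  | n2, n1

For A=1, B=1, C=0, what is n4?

1

n1 = 0 XOR 1 = 1
n2 = 1 AND 0 = 0
n4 = 0 XOR 1 = 1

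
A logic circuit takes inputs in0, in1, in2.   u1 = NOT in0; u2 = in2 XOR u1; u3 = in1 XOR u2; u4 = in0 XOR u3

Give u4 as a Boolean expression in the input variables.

u1 = NOT in0
u2 = in2 XOR u1 = in2 XOR NOT in0
u3 = in1 XOR u2 = in1 XOR (in2 XOR NOT in0)
u4 = in0 XOR u3 = in0 XOR (in1 XOR (in2 XOR NOT in0))

in0 XOR (in1 XOR (in2 XOR NOT in0))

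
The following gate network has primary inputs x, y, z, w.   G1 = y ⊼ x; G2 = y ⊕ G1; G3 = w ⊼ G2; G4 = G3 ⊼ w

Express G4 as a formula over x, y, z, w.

G1 = y ⊼ x
G2 = y ⊕ G1 = y ⊕ (y ⊼ x)
G3 = w ⊼ G2 = w ⊼ (y ⊕ (y ⊼ x))
G4 = G3 ⊼ w = (w ⊼ (y ⊕ (y ⊼ x))) ⊼ w

(w ⊼ (y ⊕ (y ⊼ x))) ⊼ w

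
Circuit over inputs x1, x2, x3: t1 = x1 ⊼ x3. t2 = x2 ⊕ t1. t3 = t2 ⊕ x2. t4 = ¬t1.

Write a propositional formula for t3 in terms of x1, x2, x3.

t1 = x1 ⊼ x3
t2 = x2 ⊕ t1 = x2 ⊕ (x1 ⊼ x3)
t3 = t2 ⊕ x2 = (x2 ⊕ (x1 ⊼ x3)) ⊕ x2

(x2 ⊕ (x1 ⊼ x3)) ⊕ x2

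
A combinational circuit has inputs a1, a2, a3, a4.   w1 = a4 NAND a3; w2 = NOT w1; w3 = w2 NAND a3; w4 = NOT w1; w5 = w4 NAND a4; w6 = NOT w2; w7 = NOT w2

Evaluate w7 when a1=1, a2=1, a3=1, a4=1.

0

w1 = 1 NAND 1 = 0
w2 = NOT 0 = 1
w7 = NOT 1 = 0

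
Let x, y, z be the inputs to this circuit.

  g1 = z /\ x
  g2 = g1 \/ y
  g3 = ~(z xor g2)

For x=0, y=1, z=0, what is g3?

g1 = 0 /\ 0 = 0
g2 = 0 \/ 1 = 1
g3 = ~(0 xor 1) = 0

0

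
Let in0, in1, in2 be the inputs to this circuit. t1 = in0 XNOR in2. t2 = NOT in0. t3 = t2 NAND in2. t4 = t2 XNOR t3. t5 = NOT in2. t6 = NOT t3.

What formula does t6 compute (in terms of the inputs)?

NOT (NOT in0 NAND in2)

t2 = NOT in0
t3 = t2 NAND in2 = NOT in0 NAND in2
t6 = NOT t3 = NOT (NOT in0 NAND in2)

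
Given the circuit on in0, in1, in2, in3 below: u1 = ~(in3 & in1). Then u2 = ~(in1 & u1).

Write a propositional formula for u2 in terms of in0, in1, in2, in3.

~(in1 & (~(in3 & in1)))

u1 = ~(in3 & in1)
u2 = ~(in1 & u1) = ~(in1 & (~(in3 & in1)))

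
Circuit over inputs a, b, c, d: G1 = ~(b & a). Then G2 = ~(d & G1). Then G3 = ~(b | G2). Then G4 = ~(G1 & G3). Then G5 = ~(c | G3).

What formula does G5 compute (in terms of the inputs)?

G1 = ~(b & a)
G2 = ~(d & G1) = ~(d & (~(b & a)))
G3 = ~(b | G2) = ~(b | (~(d & (~(b & a)))))
G5 = ~(c | G3) = ~(c | (~(b | (~(d & (~(b & a)))))))

~(c | (~(b | (~(d & (~(b & a)))))))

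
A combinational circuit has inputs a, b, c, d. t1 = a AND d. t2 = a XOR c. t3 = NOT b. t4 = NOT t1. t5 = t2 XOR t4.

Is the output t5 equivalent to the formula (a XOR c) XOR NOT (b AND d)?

No

t1 = a AND d
t2 = a XOR c
t4 = NOT t1 = NOT (a AND d)
t5 = t2 XOR t4 = (a XOR c) XOR NOT (a AND d)
At a=0, b=1, c=0, d=1: circuit gives 1, formula gives 0.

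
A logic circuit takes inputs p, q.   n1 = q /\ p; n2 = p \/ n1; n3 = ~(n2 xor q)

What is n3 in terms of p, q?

n1 = q /\ p
n2 = p \/ n1 = p \/ (q /\ p)
n3 = ~(n2 xor q) = ~((p \/ (q /\ p)) xor q)

~((p \/ (q /\ p)) xor q)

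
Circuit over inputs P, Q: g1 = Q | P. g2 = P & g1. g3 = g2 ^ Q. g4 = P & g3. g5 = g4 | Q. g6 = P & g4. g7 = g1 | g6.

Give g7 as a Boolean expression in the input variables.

(Q | P) | (P & (P & ((P & (Q | P)) ^ Q)))

g1 = Q | P
g2 = P & g1 = P & (Q | P)
g3 = g2 ^ Q = (P & (Q | P)) ^ Q
g4 = P & g3 = P & ((P & (Q | P)) ^ Q)
g6 = P & g4 = P & (P & ((P & (Q | P)) ^ Q))
g7 = g1 | g6 = (Q | P) | (P & (P & ((P & (Q | P)) ^ Q)))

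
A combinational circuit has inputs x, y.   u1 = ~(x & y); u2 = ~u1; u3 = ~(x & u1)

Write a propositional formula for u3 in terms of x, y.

u1 = ~(x & y)
u3 = ~(x & u1) = ~(x & (~(x & y)))

~(x & (~(x & y)))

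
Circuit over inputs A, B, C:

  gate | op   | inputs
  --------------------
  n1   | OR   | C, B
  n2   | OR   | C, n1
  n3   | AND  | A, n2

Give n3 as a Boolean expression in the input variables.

n1 = C OR B
n2 = C OR n1 = C OR (C OR B)
n3 = A AND n2 = A AND (C OR (C OR B))

A AND (C OR (C OR B))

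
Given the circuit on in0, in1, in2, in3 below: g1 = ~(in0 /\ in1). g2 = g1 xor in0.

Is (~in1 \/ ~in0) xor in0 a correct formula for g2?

Yes

g1 = ~(in0 /\ in1)
g2 = g1 xor in0 = (~(in0 /\ in1)) xor in0
At in0=1, in1=0, in2=0, in3=0: circuit gives 0, formula gives 0.
At in0=0, in1=0, in2=0, in3=0: circuit gives 1, formula gives 1.
Agrees on all 16 inputs.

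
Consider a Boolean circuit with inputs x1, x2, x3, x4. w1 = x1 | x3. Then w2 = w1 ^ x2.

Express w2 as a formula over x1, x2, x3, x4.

w1 = x1 | x3
w2 = w1 ^ x2 = (x1 | x3) ^ x2

(x1 | x3) ^ x2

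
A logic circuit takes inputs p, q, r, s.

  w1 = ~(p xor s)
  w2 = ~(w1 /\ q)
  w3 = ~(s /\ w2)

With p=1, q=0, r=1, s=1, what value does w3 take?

w1 = ~(1 xor 1) = 1
w2 = ~(1 /\ 0) = 1
w3 = ~(1 /\ 1) = 0

0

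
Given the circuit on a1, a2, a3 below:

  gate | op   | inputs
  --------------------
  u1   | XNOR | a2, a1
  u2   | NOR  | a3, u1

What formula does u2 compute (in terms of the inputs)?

u1 = a2 XNOR a1
u2 = a3 NOR u1 = a3 NOR (a2 XNOR a1)

a3 NOR (a2 XNOR a1)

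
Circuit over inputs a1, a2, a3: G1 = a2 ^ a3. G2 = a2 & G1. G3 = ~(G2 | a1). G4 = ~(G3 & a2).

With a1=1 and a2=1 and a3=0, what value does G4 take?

G1 = 1 ^ 0 = 1
G2 = 1 & 1 = 1
G3 = ~(1 | 1) = 0
G4 = ~(0 & 1) = 1

1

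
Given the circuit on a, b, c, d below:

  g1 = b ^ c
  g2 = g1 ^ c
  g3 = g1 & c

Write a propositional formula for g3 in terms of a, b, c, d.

g1 = b ^ c
g3 = g1 & c = (b ^ c) & c

(b ^ c) & c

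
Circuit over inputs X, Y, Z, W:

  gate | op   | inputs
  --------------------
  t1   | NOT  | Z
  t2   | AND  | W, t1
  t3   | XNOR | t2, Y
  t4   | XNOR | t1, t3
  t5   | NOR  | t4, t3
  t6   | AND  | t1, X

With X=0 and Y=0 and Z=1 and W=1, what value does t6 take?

t1 = NOT 1 = 0
t6 = 0 AND 0 = 0

0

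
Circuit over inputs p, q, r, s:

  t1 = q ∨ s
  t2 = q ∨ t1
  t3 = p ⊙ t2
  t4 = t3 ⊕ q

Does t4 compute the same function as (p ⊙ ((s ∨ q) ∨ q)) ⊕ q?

t1 = q ∨ s
t2 = q ∨ t1 = q ∨ (q ∨ s)
t3 = p ⊙ t2 = p ⊙ (q ∨ (q ∨ s))
t4 = t3 ⊕ q = (p ⊙ (q ∨ (q ∨ s))) ⊕ q
At p=0, q=0, r=0, s=1: circuit gives 0, formula gives 0.
At p=0, q=0, r=0, s=0: circuit gives 1, formula gives 1.
Agrees on all 16 inputs.

Yes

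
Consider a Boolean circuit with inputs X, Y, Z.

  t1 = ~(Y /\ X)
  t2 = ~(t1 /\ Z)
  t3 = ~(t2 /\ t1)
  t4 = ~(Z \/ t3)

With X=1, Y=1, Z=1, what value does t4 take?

t1 = ~(1 /\ 1) = 0
t2 = ~(0 /\ 1) = 1
t3 = ~(1 /\ 0) = 1
t4 = ~(1 \/ 1) = 0

0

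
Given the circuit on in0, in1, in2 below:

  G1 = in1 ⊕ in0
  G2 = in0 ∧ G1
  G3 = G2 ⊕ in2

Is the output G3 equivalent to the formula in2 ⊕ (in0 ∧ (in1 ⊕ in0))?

G1 = in1 ⊕ in0
G2 = in0 ∧ G1 = in0 ∧ (in1 ⊕ in0)
G3 = G2 ⊕ in2 = (in0 ∧ (in1 ⊕ in0)) ⊕ in2
At in0=0, in1=0, in2=0: circuit gives 0, formula gives 0.
At in0=0, in1=0, in2=1: circuit gives 1, formula gives 1.
Agrees on all 8 inputs.

Yes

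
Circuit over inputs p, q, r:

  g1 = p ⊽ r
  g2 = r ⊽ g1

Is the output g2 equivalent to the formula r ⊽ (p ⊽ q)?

No

g1 = p ⊽ r
g2 = r ⊽ g1 = r ⊽ (p ⊽ r)
At p=0, q=1, r=0: circuit gives 0, formula gives 1.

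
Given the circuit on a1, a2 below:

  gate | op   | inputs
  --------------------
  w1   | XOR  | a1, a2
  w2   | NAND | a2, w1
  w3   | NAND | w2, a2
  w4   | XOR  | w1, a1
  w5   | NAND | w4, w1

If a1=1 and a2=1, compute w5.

w1 = 1 XOR 1 = 0
w4 = 0 XOR 1 = 1
w5 = 1 NAND 0 = 1

1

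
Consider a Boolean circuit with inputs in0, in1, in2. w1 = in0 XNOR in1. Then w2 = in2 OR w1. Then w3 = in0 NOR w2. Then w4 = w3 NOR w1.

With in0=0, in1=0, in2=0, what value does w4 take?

w1 = 0 XNOR 0 = 1
w2 = 0 OR 1 = 1
w3 = 0 NOR 1 = 0
w4 = 0 NOR 1 = 0

0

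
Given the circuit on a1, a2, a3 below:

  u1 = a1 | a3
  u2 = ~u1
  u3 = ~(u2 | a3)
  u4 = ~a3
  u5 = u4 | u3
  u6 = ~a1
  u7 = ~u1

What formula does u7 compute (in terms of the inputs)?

u1 = a1 | a3
u7 = ~u1 = ~(a1 | a3)

~(a1 | a3)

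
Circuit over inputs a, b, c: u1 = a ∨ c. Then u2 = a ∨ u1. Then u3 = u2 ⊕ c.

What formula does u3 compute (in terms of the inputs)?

(a ∨ (a ∨ c)) ⊕ c

u1 = a ∨ c
u2 = a ∨ u1 = a ∨ (a ∨ c)
u3 = u2 ⊕ c = (a ∨ (a ∨ c)) ⊕ c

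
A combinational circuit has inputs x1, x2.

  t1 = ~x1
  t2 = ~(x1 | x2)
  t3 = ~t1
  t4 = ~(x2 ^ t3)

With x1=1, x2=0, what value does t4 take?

t1 = ~1 = 0
t3 = ~0 = 1
t4 = ~(0 ^ 1) = 0

0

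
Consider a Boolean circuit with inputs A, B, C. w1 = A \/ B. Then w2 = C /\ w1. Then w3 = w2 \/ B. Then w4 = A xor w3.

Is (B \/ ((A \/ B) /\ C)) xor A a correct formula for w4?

w1 = A \/ B
w2 = C /\ w1 = C /\ (A \/ B)
w3 = w2 \/ B = (C /\ (A \/ B)) \/ B
w4 = A xor w3 = A xor ((C /\ (A \/ B)) \/ B)
At A=0, B=0, C=0: circuit gives 0, formula gives 0.
At A=0, B=1, C=0: circuit gives 1, formula gives 1.
Agrees on all 8 inputs.

Yes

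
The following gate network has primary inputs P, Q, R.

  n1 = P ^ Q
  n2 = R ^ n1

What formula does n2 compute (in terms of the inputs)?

n1 = P ^ Q
n2 = R ^ n1 = R ^ (P ^ Q)

R ^ (P ^ Q)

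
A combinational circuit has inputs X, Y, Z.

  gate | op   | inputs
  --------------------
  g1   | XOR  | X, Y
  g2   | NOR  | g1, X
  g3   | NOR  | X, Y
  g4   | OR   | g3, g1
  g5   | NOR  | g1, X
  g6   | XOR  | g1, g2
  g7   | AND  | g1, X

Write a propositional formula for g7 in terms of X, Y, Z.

g1 = X XOR Y
g7 = g1 AND X = (X XOR Y) AND X

(X XOR Y) AND X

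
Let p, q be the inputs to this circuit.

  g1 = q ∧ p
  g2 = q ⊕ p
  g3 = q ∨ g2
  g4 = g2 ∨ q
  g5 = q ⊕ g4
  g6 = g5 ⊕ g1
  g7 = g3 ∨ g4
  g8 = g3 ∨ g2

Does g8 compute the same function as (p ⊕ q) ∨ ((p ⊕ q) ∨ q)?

Yes

g2 = q ⊕ p
g3 = q ∨ g2 = q ∨ (q ⊕ p)
g8 = g3 ∨ g2 = (q ∨ (q ⊕ p)) ∨ (q ⊕ p)
At p=0, q=0: circuit gives 0, formula gives 0.
At p=0, q=1: circuit gives 1, formula gives 1.
Agrees on all 4 inputs.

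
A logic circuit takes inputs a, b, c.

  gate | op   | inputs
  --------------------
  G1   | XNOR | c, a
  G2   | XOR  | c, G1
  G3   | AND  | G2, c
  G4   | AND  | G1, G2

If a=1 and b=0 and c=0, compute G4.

G1 = 0 XNOR 1 = 0
G2 = 0 XOR 0 = 0
G4 = 0 AND 0 = 0

0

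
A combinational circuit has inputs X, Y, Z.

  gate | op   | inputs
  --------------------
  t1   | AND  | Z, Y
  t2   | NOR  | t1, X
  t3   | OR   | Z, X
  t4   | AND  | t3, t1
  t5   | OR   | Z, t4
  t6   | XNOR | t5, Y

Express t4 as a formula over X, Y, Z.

t1 = Z AND Y
t3 = Z OR X
t4 = t3 AND t1 = (Z OR X) AND (Z AND Y)

(Z OR X) AND (Z AND Y)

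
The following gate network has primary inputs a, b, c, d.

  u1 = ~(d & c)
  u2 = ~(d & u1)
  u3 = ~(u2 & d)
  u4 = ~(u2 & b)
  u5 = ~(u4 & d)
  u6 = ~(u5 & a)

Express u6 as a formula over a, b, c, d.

u1 = ~(d & c)
u2 = ~(d & u1) = ~(d & (~(d & c)))
u4 = ~(u2 & b) = ~((~(d & (~(d & c)))) & b)
u5 = ~(u4 & d) = ~((~((~(d & (~(d & c)))) & b)) & d)
u6 = ~(u5 & a) = ~((~((~((~(d & (~(d & c)))) & b)) & d)) & a)

~((~((~((~(d & (~(d & c)))) & b)) & d)) & a)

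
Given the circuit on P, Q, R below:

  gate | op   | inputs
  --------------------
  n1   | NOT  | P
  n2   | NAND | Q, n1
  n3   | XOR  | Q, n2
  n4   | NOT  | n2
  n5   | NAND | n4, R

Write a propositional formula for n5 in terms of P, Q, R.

NOT (Q NAND NOT P) NAND R

n1 = NOT P
n2 = Q NAND n1 = Q NAND NOT P
n4 = NOT n2 = NOT (Q NAND NOT P)
n5 = n4 NAND R = NOT (Q NAND NOT P) NAND R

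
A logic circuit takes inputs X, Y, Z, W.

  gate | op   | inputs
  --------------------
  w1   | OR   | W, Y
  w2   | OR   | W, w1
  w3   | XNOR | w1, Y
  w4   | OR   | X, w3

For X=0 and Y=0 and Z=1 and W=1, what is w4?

w1 = 1 OR 0 = 1
w3 = 1 XNOR 0 = 0
w4 = 0 OR 0 = 0

0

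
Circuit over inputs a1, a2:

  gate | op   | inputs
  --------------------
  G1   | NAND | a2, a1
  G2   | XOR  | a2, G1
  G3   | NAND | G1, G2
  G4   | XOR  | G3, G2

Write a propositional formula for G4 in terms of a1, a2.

((a2 NAND a1) NAND (a2 XOR (a2 NAND a1))) XOR (a2 XOR (a2 NAND a1))

G1 = a2 NAND a1
G2 = a2 XOR G1 = a2 XOR (a2 NAND a1)
G3 = G1 NAND G2 = (a2 NAND a1) NAND (a2 XOR (a2 NAND a1))
G4 = G3 XOR G2 = ((a2 NAND a1) NAND (a2 XOR (a2 NAND a1))) XOR (a2 XOR (a2 NAND a1))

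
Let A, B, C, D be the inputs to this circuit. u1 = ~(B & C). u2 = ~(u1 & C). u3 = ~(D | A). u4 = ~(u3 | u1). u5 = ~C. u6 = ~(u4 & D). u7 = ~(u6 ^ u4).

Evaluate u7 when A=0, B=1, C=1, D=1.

u1 = ~(1 & 1) = 0
u3 = ~(1 | 0) = 0
u4 = ~(0 | 0) = 1
u6 = ~(1 & 1) = 0
u7 = ~(0 ^ 1) = 0

0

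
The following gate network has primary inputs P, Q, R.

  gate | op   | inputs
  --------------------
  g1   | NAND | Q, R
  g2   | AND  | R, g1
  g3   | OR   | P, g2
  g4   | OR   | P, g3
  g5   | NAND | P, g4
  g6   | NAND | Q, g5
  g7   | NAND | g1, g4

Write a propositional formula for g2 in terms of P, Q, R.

g1 = Q NAND R
g2 = R AND g1 = R AND (Q NAND R)

R AND (Q NAND R)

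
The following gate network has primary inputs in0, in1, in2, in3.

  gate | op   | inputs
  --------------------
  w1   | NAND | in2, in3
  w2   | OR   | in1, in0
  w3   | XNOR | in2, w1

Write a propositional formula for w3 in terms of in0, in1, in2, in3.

w1 = in2 NAND in3
w3 = in2 XNOR w1 = in2 XNOR (in2 NAND in3)

in2 XNOR (in2 NAND in3)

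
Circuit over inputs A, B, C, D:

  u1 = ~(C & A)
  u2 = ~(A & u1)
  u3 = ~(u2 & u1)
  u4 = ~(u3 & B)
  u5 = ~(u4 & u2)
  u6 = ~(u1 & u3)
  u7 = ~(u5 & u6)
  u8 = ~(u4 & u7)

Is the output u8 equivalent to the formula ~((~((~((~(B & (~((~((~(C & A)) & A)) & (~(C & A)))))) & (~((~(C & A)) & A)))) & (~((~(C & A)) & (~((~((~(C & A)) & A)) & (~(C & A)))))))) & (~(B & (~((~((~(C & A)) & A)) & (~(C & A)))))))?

Yes

u1 = ~(C & A)
u2 = ~(A & u1) = ~(A & (~(C & A)))
u3 = ~(u2 & u1) = ~((~(A & (~(C & A)))) & (~(C & A)))
u4 = ~(u3 & B) = ~((~((~(A & (~(C & A)))) & (~(C & A)))) & B)
u5 = ~(u4 & u2) = ~((~((~((~(A & (~(C & A)))) & (~(C & A)))) & B)) & (~(A & (~(C & A)))))
u6 = ~(u1 & u3) = ~((~(C & A)) & (~((~(A & (~(C & A)))) & (~(C & A)))))
u7 = ~(u5 & u6) = ~((~((~((~((~(A & (~(C & A)))) & (~(C & A)))) & B)) & (~(A & (~(C & A)))))) & (~((~(C & A)) & (~((~(A & (~(C & A)))) & (~(C & A)))))))
u8 = ~(u4 & u7) = ~((~((~((~(A & (~(C & A)))) & (~(C & A)))) & B)) & (~((~((~((~((~(A & (~(C & A)))) & (~(C & A)))) & B)) & (~(A & (~(C & A)))))) & (~((~(C & A)) & (~((~(A & (~(C & A)))) & (~(C & A)))))))))
At A=0, B=0, C=0, D=0: circuit gives 0, formula gives 0.
At A=1, B=1, C=0, D=0: circuit gives 1, formula gives 1.
Agrees on all 16 inputs.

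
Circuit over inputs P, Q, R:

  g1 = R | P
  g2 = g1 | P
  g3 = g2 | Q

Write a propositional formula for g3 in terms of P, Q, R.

((R | P) | P) | Q

g1 = R | P
g2 = g1 | P = (R | P) | P
g3 = g2 | Q = ((R | P) | P) | Q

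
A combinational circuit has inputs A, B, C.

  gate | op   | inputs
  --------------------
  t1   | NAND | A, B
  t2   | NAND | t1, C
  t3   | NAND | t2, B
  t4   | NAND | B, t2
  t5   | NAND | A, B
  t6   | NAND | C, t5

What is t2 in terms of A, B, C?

(A NAND B) NAND C

t1 = A NAND B
t2 = t1 NAND C = (A NAND B) NAND C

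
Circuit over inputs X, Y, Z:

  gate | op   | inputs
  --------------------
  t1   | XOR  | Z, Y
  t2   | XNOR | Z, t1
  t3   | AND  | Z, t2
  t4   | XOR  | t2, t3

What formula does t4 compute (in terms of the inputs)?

t1 = Z XOR Y
t2 = Z XNOR t1 = Z XNOR (Z XOR Y)
t3 = Z AND t2 = Z AND (Z XNOR (Z XOR Y))
t4 = t2 XOR t3 = (Z XNOR (Z XOR Y)) XOR (Z AND (Z XNOR (Z XOR Y)))

(Z XNOR (Z XOR Y)) XOR (Z AND (Z XNOR (Z XOR Y)))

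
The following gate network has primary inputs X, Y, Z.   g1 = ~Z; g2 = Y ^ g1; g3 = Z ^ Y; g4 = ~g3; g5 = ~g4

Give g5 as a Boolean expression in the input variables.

~~(Z ^ Y)

g3 = Z ^ Y
g4 = ~g3 = ~(Z ^ Y)
g5 = ~g4 = ~~(Z ^ Y)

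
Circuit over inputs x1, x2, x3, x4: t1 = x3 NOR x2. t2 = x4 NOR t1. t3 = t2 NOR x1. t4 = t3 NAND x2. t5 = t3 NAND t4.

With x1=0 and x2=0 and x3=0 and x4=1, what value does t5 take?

0

t1 = 0 NOR 0 = 1
t2 = 1 NOR 1 = 0
t3 = 0 NOR 0 = 1
t4 = 1 NAND 0 = 1
t5 = 1 NAND 1 = 0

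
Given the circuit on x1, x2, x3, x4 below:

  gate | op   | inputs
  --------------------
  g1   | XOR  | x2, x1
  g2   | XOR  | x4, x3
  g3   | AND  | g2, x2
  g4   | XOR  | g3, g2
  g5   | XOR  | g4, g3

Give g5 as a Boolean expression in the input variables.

(((x4 XOR x3) AND x2) XOR (x4 XOR x3)) XOR ((x4 XOR x3) AND x2)

g2 = x4 XOR x3
g3 = g2 AND x2 = (x4 XOR x3) AND x2
g4 = g3 XOR g2 = ((x4 XOR x3) AND x2) XOR (x4 XOR x3)
g5 = g4 XOR g3 = (((x4 XOR x3) AND x2) XOR (x4 XOR x3)) XOR ((x4 XOR x3) AND x2)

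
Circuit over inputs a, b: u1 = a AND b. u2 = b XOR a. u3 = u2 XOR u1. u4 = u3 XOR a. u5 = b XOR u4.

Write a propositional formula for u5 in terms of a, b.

u1 = a AND b
u2 = b XOR a
u3 = u2 XOR u1 = (b XOR a) XOR (a AND b)
u4 = u3 XOR a = ((b XOR a) XOR (a AND b)) XOR a
u5 = b XOR u4 = b XOR (((b XOR a) XOR (a AND b)) XOR a)

b XOR (((b XOR a) XOR (a AND b)) XOR a)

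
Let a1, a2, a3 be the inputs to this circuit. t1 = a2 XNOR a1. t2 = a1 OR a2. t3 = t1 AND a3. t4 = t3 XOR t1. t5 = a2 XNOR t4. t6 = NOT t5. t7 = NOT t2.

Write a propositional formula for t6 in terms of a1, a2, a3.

t1 = a2 XNOR a1
t3 = t1 AND a3 = (a2 XNOR a1) AND a3
t4 = t3 XOR t1 = ((a2 XNOR a1) AND a3) XOR (a2 XNOR a1)
t5 = a2 XNOR t4 = a2 XNOR (((a2 XNOR a1) AND a3) XOR (a2 XNOR a1))
t6 = NOT t5 = NOT (a2 XNOR (((a2 XNOR a1) AND a3) XOR (a2 XNOR a1)))

NOT (a2 XNOR (((a2 XNOR a1) AND a3) XOR (a2 XNOR a1)))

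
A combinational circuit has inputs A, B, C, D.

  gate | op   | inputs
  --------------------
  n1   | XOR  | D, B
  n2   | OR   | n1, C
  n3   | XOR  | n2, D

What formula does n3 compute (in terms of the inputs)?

((D XOR B) OR C) XOR D

n1 = D XOR B
n2 = n1 OR C = (D XOR B) OR C
n3 = n2 XOR D = ((D XOR B) OR C) XOR D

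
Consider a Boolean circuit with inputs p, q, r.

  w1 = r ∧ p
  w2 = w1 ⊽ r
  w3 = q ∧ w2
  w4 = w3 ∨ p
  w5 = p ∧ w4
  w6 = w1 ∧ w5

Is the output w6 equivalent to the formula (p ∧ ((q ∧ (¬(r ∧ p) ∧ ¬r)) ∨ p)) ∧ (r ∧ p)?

Yes

w1 = r ∧ p
w2 = w1 ⊽ r = (r ∧ p) ⊽ r
w3 = q ∧ w2 = q ∧ ((r ∧ p) ⊽ r)
w4 = w3 ∨ p = (q ∧ ((r ∧ p) ⊽ r)) ∨ p
w5 = p ∧ w4 = p ∧ ((q ∧ ((r ∧ p) ⊽ r)) ∨ p)
w6 = w1 ∧ w5 = (r ∧ p) ∧ (p ∧ ((q ∧ ((r ∧ p) ⊽ r)) ∨ p))
At p=0, q=0, r=0: circuit gives 0, formula gives 0.
At p=1, q=0, r=1: circuit gives 1, formula gives 1.
Agrees on all 8 inputs.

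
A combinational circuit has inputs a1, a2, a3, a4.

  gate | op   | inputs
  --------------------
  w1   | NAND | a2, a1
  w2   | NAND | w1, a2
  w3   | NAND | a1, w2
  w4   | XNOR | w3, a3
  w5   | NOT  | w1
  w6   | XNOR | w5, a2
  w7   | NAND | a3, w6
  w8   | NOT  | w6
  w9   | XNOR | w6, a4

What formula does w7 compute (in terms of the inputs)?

a3 NAND (NOT (a2 NAND a1) XNOR a2)

w1 = a2 NAND a1
w5 = NOT w1 = NOT (a2 NAND a1)
w6 = w5 XNOR a2 = NOT (a2 NAND a1) XNOR a2
w7 = a3 NAND w6 = a3 NAND (NOT (a2 NAND a1) XNOR a2)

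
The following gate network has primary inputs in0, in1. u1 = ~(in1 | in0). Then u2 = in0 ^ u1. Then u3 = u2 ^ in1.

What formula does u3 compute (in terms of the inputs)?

u1 = ~(in1 | in0)
u2 = in0 ^ u1 = in0 ^ (~(in1 | in0))
u3 = u2 ^ in1 = (in0 ^ (~(in1 | in0))) ^ in1

(in0 ^ (~(in1 | in0))) ^ in1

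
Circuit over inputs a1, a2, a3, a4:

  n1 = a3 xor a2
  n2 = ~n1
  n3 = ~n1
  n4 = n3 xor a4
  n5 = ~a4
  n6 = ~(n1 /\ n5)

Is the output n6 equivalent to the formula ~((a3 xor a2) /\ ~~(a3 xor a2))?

No

n1 = a3 xor a2
n5 = ~a4
n6 = ~(n1 /\ n5) = ~((a3 xor a2) /\ ~a4)
At a1=0, a2=0, a3=1, a4=1: circuit gives 1, formula gives 0.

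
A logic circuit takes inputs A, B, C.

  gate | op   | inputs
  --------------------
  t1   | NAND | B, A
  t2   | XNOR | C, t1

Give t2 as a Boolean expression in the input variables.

C XNOR (B NAND A)

t1 = B NAND A
t2 = C XNOR t1 = C XNOR (B NAND A)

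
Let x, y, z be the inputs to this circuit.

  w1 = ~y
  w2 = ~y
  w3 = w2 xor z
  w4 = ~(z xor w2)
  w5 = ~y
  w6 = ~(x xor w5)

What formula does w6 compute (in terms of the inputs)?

w5 = ~y
w6 = ~(x xor w5) = ~(x xor ~y)

~(x xor ~y)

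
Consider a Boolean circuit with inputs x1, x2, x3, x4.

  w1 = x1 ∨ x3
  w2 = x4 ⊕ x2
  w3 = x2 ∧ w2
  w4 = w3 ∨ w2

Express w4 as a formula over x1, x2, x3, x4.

(x2 ∧ (x4 ⊕ x2)) ∨ (x4 ⊕ x2)

w2 = x4 ⊕ x2
w3 = x2 ∧ w2 = x2 ∧ (x4 ⊕ x2)
w4 = w3 ∨ w2 = (x2 ∧ (x4 ⊕ x2)) ∨ (x4 ⊕ x2)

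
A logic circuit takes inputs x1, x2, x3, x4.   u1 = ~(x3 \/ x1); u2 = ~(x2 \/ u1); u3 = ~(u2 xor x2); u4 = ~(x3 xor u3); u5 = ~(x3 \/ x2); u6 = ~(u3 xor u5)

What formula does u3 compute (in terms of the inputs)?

~((~(x2 \/ (~(x3 \/ x1)))) xor x2)

u1 = ~(x3 \/ x1)
u2 = ~(x2 \/ u1) = ~(x2 \/ (~(x3 \/ x1)))
u3 = ~(u2 xor x2) = ~((~(x2 \/ (~(x3 \/ x1)))) xor x2)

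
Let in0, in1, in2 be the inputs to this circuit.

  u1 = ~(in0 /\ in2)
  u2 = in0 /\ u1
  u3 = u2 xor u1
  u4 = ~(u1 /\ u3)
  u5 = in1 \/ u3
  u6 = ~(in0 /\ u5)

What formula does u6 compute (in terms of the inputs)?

~(in0 /\ (in1 \/ ((in0 /\ (~(in0 /\ in2))) xor (~(in0 /\ in2)))))

u1 = ~(in0 /\ in2)
u2 = in0 /\ u1 = in0 /\ (~(in0 /\ in2))
u3 = u2 xor u1 = (in0 /\ (~(in0 /\ in2))) xor (~(in0 /\ in2))
u5 = in1 \/ u3 = in1 \/ ((in0 /\ (~(in0 /\ in2))) xor (~(in0 /\ in2)))
u6 = ~(in0 /\ u5) = ~(in0 /\ (in1 \/ ((in0 /\ (~(in0 /\ in2))) xor (~(in0 /\ in2)))))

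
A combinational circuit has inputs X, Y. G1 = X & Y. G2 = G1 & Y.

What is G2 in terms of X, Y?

(X & Y) & Y

G1 = X & Y
G2 = G1 & Y = (X & Y) & Y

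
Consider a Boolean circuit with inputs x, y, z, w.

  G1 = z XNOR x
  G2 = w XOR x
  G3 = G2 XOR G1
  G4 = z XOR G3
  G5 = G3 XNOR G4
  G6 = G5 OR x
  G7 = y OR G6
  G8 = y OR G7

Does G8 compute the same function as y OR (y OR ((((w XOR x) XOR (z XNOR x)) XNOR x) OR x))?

G1 = z XNOR x
G2 = w XOR x
G3 = G2 XOR G1 = (w XOR x) XOR (z XNOR x)
G4 = z XOR G3 = z XOR ((w XOR x) XOR (z XNOR x))
G5 = G3 XNOR G4 = ((w XOR x) XOR (z XNOR x)) XNOR (z XOR ((w XOR x) XOR (z XNOR x)))
G6 = G5 OR x = (((w XOR x) XOR (z XNOR x)) XNOR (z XOR ((w XOR x) XOR (z XNOR x)))) OR x
G7 = y OR G6 = y OR ((((w XOR x) XOR (z XNOR x)) XNOR (z XOR ((w XOR x) XOR (z XNOR x)))) OR x)
G8 = y OR G7 = y OR (y OR ((((w XOR x) XOR (z XNOR x)) XNOR (z XOR ((w XOR x) XOR (z XNOR x)))) OR x))
At x=0, y=0, z=0, w=0: circuit gives 1, formula gives 0.

No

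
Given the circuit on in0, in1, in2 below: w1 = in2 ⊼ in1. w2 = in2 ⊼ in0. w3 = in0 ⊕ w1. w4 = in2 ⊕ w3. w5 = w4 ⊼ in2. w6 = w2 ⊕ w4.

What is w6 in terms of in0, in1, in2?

(in2 ⊼ in0) ⊕ (in2 ⊕ (in0 ⊕ (in2 ⊼ in1)))

w1 = in2 ⊼ in1
w2 = in2 ⊼ in0
w3 = in0 ⊕ w1 = in0 ⊕ (in2 ⊼ in1)
w4 = in2 ⊕ w3 = in2 ⊕ (in0 ⊕ (in2 ⊼ in1))
w6 = w2 ⊕ w4 = (in2 ⊼ in0) ⊕ (in2 ⊕ (in0 ⊕ (in2 ⊼ in1)))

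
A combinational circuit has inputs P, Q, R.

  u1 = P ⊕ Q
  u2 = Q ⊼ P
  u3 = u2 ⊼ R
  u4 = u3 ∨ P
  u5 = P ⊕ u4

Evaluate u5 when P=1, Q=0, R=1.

u2 = 0 ⊼ 1 = 1
u3 = 1 ⊼ 1 = 0
u4 = 0 ∨ 1 = 1
u5 = 1 ⊕ 1 = 0

0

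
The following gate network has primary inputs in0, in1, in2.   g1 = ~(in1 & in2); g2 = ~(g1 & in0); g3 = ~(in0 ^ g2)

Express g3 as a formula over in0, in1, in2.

~(in0 ^ (~((~(in1 & in2)) & in0)))

g1 = ~(in1 & in2)
g2 = ~(g1 & in0) = ~((~(in1 & in2)) & in0)
g3 = ~(in0 ^ g2) = ~(in0 ^ (~((~(in1 & in2)) & in0)))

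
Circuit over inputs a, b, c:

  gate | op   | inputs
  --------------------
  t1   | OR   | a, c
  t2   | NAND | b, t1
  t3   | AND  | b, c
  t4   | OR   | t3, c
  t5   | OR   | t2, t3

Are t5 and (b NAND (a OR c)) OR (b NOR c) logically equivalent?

No

t1 = a OR c
t2 = b NAND t1 = b NAND (a OR c)
t3 = b AND c
t5 = t2 OR t3 = (b NAND (a OR c)) OR (b AND c)
At a=0, b=1, c=1: circuit gives 1, formula gives 0.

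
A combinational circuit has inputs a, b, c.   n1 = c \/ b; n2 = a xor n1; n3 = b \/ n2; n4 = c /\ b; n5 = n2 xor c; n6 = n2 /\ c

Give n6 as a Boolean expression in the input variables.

n1 = c \/ b
n2 = a xor n1 = a xor (c \/ b)
n6 = n2 /\ c = (a xor (c \/ b)) /\ c

(a xor (c \/ b)) /\ c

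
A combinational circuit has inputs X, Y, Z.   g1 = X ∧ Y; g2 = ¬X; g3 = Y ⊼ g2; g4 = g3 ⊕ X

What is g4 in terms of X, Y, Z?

(Y ⊼ ¬X) ⊕ X

g2 = ¬X
g3 = Y ⊼ g2 = Y ⊼ ¬X
g4 = g3 ⊕ X = (Y ⊼ ¬X) ⊕ X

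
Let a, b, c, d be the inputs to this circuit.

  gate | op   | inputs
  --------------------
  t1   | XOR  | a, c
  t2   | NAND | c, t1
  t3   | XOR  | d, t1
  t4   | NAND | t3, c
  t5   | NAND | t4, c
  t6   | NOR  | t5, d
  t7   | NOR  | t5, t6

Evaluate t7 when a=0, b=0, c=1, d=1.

1

t1 = 0 XOR 1 = 1
t3 = 1 XOR 1 = 0
t4 = 0 NAND 1 = 1
t5 = 1 NAND 1 = 0
t6 = 0 NOR 1 = 0
t7 = 0 NOR 0 = 1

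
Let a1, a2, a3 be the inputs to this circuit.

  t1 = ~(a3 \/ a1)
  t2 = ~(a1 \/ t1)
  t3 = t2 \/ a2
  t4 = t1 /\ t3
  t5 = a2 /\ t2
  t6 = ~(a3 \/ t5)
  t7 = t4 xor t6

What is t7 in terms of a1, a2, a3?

((~(a3 \/ a1)) /\ ((~(a1 \/ (~(a3 \/ a1)))) \/ a2)) xor (~(a3 \/ (a2 /\ (~(a1 \/ (~(a3 \/ a1)))))))

t1 = ~(a3 \/ a1)
t2 = ~(a1 \/ t1) = ~(a1 \/ (~(a3 \/ a1)))
t3 = t2 \/ a2 = (~(a1 \/ (~(a3 \/ a1)))) \/ a2
t4 = t1 /\ t3 = (~(a3 \/ a1)) /\ ((~(a1 \/ (~(a3 \/ a1)))) \/ a2)
t5 = a2 /\ t2 = a2 /\ (~(a1 \/ (~(a3 \/ a1))))
t6 = ~(a3 \/ t5) = ~(a3 \/ (a2 /\ (~(a1 \/ (~(a3 \/ a1))))))
t7 = t4 xor t6 = ((~(a3 \/ a1)) /\ ((~(a1 \/ (~(a3 \/ a1)))) \/ a2)) xor (~(a3 \/ (a2 /\ (~(a1 \/ (~(a3 \/ a1)))))))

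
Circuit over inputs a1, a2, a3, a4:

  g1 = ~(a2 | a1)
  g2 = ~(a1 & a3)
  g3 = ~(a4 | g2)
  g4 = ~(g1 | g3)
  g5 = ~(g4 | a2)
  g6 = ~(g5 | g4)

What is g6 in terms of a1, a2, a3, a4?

g1 = ~(a2 | a1)
g2 = ~(a1 & a3)
g3 = ~(a4 | g2) = ~(a4 | (~(a1 & a3)))
g4 = ~(g1 | g3) = ~((~(a2 | a1)) | (~(a4 | (~(a1 & a3)))))
g5 = ~(g4 | a2) = ~((~((~(a2 | a1)) | (~(a4 | (~(a1 & a3)))))) | a2)
g6 = ~(g5 | g4) = ~((~((~((~(a2 | a1)) | (~(a4 | (~(a1 & a3)))))) | a2)) | (~((~(a2 | a1)) | (~(a4 | (~(a1 & a3)))))))

~((~((~((~(a2 | a1)) | (~(a4 | (~(a1 & a3)))))) | a2)) | (~((~(a2 | a1)) | (~(a4 | (~(a1 & a3)))))))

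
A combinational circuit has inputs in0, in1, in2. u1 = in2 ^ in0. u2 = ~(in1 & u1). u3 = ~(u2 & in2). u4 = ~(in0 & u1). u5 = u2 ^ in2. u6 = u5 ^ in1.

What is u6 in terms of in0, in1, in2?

u1 = in2 ^ in0
u2 = ~(in1 & u1) = ~(in1 & (in2 ^ in0))
u5 = u2 ^ in2 = (~(in1 & (in2 ^ in0))) ^ in2
u6 = u5 ^ in1 = ((~(in1 & (in2 ^ in0))) ^ in2) ^ in1

((~(in1 & (in2 ^ in0))) ^ in2) ^ in1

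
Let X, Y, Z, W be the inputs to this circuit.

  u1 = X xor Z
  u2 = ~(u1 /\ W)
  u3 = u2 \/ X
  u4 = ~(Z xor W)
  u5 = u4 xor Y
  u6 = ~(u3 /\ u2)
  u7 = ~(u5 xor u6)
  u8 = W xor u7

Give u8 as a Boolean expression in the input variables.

u1 = X xor Z
u2 = ~(u1 /\ W) = ~((X xor Z) /\ W)
u3 = u2 \/ X = (~((X xor Z) /\ W)) \/ X
u4 = ~(Z xor W)
u5 = u4 xor Y = (~(Z xor W)) xor Y
u6 = ~(u3 /\ u2) = ~(((~((X xor Z) /\ W)) \/ X) /\ (~((X xor Z) /\ W)))
u7 = ~(u5 xor u6) = ~(((~(Z xor W)) xor Y) xor (~(((~((X xor Z) /\ W)) \/ X) /\ (~((X xor Z) /\ W)))))
u8 = W xor u7 = W xor (~(((~(Z xor W)) xor Y) xor (~(((~((X xor Z) /\ W)) \/ X) /\ (~((X xor Z) /\ W))))))

W xor (~(((~(Z xor W)) xor Y) xor (~(((~((X xor Z) /\ W)) \/ X) /\ (~((X xor Z) /\ W))))))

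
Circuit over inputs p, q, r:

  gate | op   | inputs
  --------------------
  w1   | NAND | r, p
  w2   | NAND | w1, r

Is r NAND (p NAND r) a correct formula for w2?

Yes

w1 = r NAND p
w2 = w1 NAND r = (r NAND p) NAND r
At p=0, q=0, r=1: circuit gives 0, formula gives 0.
At p=0, q=0, r=0: circuit gives 1, formula gives 1.
Agrees on all 8 inputs.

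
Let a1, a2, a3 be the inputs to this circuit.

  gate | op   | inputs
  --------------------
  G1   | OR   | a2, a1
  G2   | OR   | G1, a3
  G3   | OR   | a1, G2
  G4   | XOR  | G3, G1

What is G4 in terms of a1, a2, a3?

G1 = a2 OR a1
G2 = G1 OR a3 = (a2 OR a1) OR a3
G3 = a1 OR G2 = a1 OR ((a2 OR a1) OR a3)
G4 = G3 XOR G1 = (a1 OR ((a2 OR a1) OR a3)) XOR (a2 OR a1)

(a1 OR ((a2 OR a1) OR a3)) XOR (a2 OR a1)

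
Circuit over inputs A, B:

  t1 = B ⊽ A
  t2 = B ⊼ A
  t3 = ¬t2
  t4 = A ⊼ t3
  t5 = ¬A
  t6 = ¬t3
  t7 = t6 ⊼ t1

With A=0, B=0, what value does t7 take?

t1 = 0 ⊽ 0 = 1
t2 = 0 ⊼ 0 = 1
t3 = ¬1 = 0
t6 = ¬0 = 1
t7 = 1 ⊼ 1 = 0

0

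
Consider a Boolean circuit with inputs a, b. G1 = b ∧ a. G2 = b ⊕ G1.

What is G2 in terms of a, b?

b ⊕ (b ∧ a)

G1 = b ∧ a
G2 = b ⊕ G1 = b ⊕ (b ∧ a)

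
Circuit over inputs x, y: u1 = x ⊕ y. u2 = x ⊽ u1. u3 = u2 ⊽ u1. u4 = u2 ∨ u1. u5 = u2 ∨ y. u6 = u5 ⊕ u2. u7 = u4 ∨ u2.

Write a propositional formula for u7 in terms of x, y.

((x ⊽ (x ⊕ y)) ∨ (x ⊕ y)) ∨ (x ⊽ (x ⊕ y))

u1 = x ⊕ y
u2 = x ⊽ u1 = x ⊽ (x ⊕ y)
u4 = u2 ∨ u1 = (x ⊽ (x ⊕ y)) ∨ (x ⊕ y)
u7 = u4 ∨ u2 = ((x ⊽ (x ⊕ y)) ∨ (x ⊕ y)) ∨ (x ⊽ (x ⊕ y))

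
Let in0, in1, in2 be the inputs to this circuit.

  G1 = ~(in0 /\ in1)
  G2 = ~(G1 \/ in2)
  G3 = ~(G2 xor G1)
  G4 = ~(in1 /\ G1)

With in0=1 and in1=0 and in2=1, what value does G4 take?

1

G1 = ~(1 /\ 0) = 1
G4 = ~(0 /\ 1) = 1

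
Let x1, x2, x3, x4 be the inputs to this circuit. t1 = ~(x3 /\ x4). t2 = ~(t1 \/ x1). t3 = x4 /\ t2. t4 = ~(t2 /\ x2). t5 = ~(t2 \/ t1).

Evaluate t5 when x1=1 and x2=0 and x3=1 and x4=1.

t1 = ~(1 /\ 1) = 0
t2 = ~(0 \/ 1) = 0
t5 = ~(0 \/ 0) = 1

1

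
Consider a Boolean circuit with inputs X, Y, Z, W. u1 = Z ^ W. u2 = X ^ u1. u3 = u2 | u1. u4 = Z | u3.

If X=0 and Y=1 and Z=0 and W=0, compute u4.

0

u1 = 0 ^ 0 = 0
u2 = 0 ^ 0 = 0
u3 = 0 | 0 = 0
u4 = 0 | 0 = 0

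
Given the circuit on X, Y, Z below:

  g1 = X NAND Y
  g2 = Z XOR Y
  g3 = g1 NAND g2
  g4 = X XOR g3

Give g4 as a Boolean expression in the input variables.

g1 = X NAND Y
g2 = Z XOR Y
g3 = g1 NAND g2 = (X NAND Y) NAND (Z XOR Y)
g4 = X XOR g3 = X XOR ((X NAND Y) NAND (Z XOR Y))

X XOR ((X NAND Y) NAND (Z XOR Y))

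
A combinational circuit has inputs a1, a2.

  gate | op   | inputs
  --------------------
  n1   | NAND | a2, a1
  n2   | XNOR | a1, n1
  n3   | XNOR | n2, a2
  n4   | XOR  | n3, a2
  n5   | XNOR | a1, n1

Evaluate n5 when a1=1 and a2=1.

0

n1 = 1 NAND 1 = 0
n5 = 1 XNOR 0 = 0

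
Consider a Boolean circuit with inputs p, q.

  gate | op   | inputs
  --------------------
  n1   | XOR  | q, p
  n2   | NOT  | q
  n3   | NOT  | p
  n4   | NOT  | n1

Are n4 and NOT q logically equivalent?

n1 = q XOR p
n4 = NOT n1 = NOT (q XOR p)
At p=1, q=0: circuit gives 0, formula gives 1.

No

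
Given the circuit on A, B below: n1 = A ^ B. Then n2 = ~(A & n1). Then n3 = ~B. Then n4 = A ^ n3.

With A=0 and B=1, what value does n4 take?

n3 = ~1 = 0
n4 = 0 ^ 0 = 0

0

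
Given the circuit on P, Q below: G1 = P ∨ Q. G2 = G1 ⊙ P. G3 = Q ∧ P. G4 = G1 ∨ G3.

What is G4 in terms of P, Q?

(P ∨ Q) ∨ (Q ∧ P)

G1 = P ∨ Q
G3 = Q ∧ P
G4 = G1 ∨ G3 = (P ∨ Q) ∨ (Q ∧ P)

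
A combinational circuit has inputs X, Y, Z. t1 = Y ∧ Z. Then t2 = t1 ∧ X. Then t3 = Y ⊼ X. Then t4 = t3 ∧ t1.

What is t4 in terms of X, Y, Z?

t1 = Y ∧ Z
t3 = Y ⊼ X
t4 = t3 ∧ t1 = (Y ⊼ X) ∧ (Y ∧ Z)

(Y ⊼ X) ∧ (Y ∧ Z)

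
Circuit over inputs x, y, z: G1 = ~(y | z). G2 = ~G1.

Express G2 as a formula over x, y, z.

~(~(y | z))

G1 = ~(y | z)
G2 = ~G1 = ~(~(y | z))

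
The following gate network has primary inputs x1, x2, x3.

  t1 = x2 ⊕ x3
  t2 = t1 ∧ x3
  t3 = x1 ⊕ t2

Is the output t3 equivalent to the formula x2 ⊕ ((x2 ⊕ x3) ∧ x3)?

t1 = x2 ⊕ x3
t2 = t1 ∧ x3 = (x2 ⊕ x3) ∧ x3
t3 = x1 ⊕ t2 = x1 ⊕ ((x2 ⊕ x3) ∧ x3)
At x1=0, x2=1, x3=0: circuit gives 0, formula gives 1.

No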